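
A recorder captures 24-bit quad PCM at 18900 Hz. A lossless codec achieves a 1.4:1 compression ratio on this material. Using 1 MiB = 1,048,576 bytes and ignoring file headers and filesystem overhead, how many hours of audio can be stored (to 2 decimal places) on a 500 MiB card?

0.90 hours

Uncompressed byte rate = 18,900 × 3 × 4 = 226,800 bytes/s.
After 1.4:1 compression, effective rate ≈ 162000 bytes/s.
Capacity = 500 × 1,048,576 = 524,288,000 bytes.
524,288,000 / effective rate ≈ 3236.35 s → 0.90 hours.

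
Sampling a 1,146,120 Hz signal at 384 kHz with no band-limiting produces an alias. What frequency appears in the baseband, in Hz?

Nyquist = 384,000/2 = 192,000 Hz; 1,146,120 Hz exceeds it.
Alias = |1,146,120 − 3×384,000| = |1,146,120 − 1,152,000| = 5,880 Hz.

5,880 Hz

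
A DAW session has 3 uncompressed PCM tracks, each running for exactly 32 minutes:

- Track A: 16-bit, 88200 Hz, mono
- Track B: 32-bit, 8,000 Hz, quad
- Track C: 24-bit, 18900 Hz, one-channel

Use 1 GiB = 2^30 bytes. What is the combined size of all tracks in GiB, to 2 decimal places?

0.65 GiB

exactly 32 minutes = 1,920 s.
Track A: 88,200 × 1,920 × 2 × 1 = 338,688,000 bytes.
Track B: 8,000 × 1,920 × 4 × 4 = 245,760,000 bytes.
Track C: 18,900 × 1,920 × 3 × 1 = 108,864,000 bytes.
Total = 693,312,000 bytes = 0.65 GiB.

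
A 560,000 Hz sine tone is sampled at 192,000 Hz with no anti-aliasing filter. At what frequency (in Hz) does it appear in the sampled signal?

Nyquist = 192,000/2 = 96,000 Hz; 560,000 Hz exceeds it.
Alias = |560,000 − 3×192,000| = |560,000 − 576,000| = 16,000 Hz.

16,000 Hz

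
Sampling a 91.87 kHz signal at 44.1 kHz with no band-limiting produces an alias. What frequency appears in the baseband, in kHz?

Nyquist = 44,100/2 = 22,050 Hz; 91,870 Hz exceeds it.
Alias = |91,870 − 2×44,100| = |91,870 − 88,200| = 3,670 Hz = 3.67 kHz.

3.67 kHz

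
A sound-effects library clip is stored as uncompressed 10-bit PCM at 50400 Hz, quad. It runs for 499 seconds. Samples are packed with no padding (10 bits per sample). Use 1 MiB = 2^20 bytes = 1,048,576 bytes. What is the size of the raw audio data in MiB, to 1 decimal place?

119.9 MiB

Bits = 50,400 × 499 × 10 × 4 = 1,005,984,000 bits = 125,748,000 bytes.
125,748,000 / 1,048,576 = 119.9 MiB.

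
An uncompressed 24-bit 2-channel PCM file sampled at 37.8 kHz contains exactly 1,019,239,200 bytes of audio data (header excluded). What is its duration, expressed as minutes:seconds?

74:54

Byte rate = 37,800 × 3 × 2 = 226,800 bytes/s.
Duration = 1,019,239,200 / 226,800 = 4,494 s.
4,494 s = 74:54.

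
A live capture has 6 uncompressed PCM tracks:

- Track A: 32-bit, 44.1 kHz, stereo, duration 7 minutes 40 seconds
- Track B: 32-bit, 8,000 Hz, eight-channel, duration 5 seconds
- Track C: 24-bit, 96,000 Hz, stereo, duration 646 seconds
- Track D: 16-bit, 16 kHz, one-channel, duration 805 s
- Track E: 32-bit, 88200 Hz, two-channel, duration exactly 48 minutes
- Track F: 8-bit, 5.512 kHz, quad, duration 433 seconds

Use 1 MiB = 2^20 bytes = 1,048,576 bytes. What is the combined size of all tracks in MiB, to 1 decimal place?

Track A: 7 minutes 40 seconds = 460 s; 44,100 × 460 × 4 × 2 = 162,288,000 bytes.
Track B: 8,000 × 5 × 4 × 8 = 1,280,000 bytes.
Track C: 96,000 × 646 × 3 × 2 = 372,096,000 bytes.
Track D: 16,000 × 805 × 2 × 1 = 25,760,000 bytes.
Track E: exactly 48 minutes = 2,880 s; 88,200 × 2,880 × 4 × 2 = 2,032,128,000 bytes.
Track F: 5,512 × 433 × 1 × 4 = 9,546,784 bytes.
Total = 2,603,098,784 bytes = 2482.5 MiB.

2482.5 MiB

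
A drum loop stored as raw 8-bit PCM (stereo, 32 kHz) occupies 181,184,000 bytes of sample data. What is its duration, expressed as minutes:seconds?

Byte rate = 32,000 × 1 × 2 = 64,000 bytes/s.
Duration = 181,184,000 / 64,000 = 2,831 s.
2,831 s = 47:11.

47:11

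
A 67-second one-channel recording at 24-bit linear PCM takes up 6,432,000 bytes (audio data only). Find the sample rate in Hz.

Bytes = sample_rate × seconds × bytes_per_sample × channels.
sample_rate = 6,432,000 / (67 × 3 × 1) = 6,432,000 / 201 = 32,000 Hz.

32,000 Hz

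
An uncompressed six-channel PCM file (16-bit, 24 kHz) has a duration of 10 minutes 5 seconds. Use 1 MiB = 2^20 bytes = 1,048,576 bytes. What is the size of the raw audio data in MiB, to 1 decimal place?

166.2 MiB

Duration = 10 minutes 5 seconds = 605 s.
Bytes = 24,000 samples/s × 605 s × 2 bytes/sample × 6 ch = 174,240,000 bytes.
174,240,000 / 1,048,576 = 166.2 MiB.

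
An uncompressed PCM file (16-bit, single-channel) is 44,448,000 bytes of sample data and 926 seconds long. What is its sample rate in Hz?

Bytes = sample_rate × seconds × bytes_per_sample × channels.
sample_rate = 44,448,000 / (926 × 2 × 1) = 44,448,000 / 1,852 = 24,000 Hz.

24,000 Hz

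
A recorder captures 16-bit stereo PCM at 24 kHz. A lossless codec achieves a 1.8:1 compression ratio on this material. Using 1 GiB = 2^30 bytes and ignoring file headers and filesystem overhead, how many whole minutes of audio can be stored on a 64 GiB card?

21,474 minutes

Uncompressed byte rate = 24,000 × 2 × 2 = 96,000 bytes/s.
After 1.8:1 compression, effective rate ≈ 53333.33 bytes/s.
Capacity = 64 × 1,073,741,824 = 68,719,476,736 bytes.
68,719,476,736 / effective rate ≈ 1288490.19 s → 21,474 minutes.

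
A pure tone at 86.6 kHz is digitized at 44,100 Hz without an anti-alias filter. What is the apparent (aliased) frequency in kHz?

1.6 kHz

Nyquist = 44,100/2 = 22,050 Hz; 86,600 Hz exceeds it.
Alias = |86,600 − 2×44,100| = |86,600 − 88,200| = 1,600 Hz = 1.6 kHz.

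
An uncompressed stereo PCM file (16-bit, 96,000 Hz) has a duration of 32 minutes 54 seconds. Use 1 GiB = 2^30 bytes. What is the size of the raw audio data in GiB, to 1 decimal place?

0.7 GiB

Duration = 32 minutes 54 seconds = 1,974 s.
Bytes = 96,000 samples/s × 1,974 s × 2 bytes/sample × 2 ch = 758,016,000 bytes.
758,016,000 / 1,073,741,824 = 0.7 GiB.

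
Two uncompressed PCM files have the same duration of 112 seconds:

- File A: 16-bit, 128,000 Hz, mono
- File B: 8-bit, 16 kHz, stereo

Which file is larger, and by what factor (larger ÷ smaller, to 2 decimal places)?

File A: 128,000 × 2 × 1 = 256,000 bytes/s.
File B: 16,000 × 1 × 2 = 32,000 bytes/s.
File A is larger; ratio = 28,672,000 / 3,584,000 = 8.00.

File A, by a factor of 8.00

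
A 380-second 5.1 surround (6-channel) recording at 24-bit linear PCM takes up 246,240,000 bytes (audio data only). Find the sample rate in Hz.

36,000 Hz

Bytes = sample_rate × seconds × bytes_per_sample × channels.
sample_rate = 246,240,000 / (380 × 3 × 6) = 246,240,000 / 6,840 = 36,000 Hz.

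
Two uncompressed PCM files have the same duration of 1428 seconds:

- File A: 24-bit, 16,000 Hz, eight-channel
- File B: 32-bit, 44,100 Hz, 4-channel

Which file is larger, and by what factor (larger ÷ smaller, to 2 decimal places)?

File A: 16,000 × 3 × 8 = 384,000 bytes/s.
File B: 44,100 × 4 × 4 = 705,600 bytes/s.
File B is larger; ratio = 1,007,596,800 / 548,352,000 = 1.84.

File B, by a factor of 1.84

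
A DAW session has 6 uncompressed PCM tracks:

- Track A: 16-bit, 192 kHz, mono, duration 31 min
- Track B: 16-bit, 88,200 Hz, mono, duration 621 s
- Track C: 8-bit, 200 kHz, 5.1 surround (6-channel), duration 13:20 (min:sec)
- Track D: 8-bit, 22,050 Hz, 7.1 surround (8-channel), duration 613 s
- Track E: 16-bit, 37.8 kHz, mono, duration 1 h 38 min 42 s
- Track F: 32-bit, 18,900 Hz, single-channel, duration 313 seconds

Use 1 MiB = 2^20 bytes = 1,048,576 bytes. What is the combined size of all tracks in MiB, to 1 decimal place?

Track A: 31 min = 1,860 s; 192,000 × 1,860 × 2 × 1 = 714,240,000 bytes.
Track B: 88,200 × 621 × 2 × 1 = 109,544,400 bytes.
Track C: 13:20 (min:sec) = 800 s; 200,000 × 800 × 1 × 6 = 960,000,000 bytes.
Track D: 22,050 × 613 × 1 × 8 = 108,133,200 bytes.
Track E: 1 h 38 min 42 s = 5,922 s; 37,800 × 5,922 × 2 × 1 = 447,703,200 bytes.
Track F: 18,900 × 313 × 4 × 1 = 23,662,800 bytes.
Total = 2,363,283,600 bytes = 2253.8 MiB.

2253.8 MiB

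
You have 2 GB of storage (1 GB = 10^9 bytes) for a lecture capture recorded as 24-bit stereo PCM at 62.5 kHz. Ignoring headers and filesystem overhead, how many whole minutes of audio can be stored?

Uncompressed byte rate = 62,500 × 3 × 2 = 375,000 bytes/s.
Capacity = 2 × 1,000,000,000 = 2,000,000,000 bytes.
2,000,000,000 / 375,000 ≈ 5333.33 s → 88 minutes.

88 minutes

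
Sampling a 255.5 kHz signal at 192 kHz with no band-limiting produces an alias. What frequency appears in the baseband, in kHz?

63.5 kHz

Nyquist = 192,000/2 = 96,000 Hz; 255,500 Hz exceeds it.
Alias = |255,500 − 1×192,000| = |255,500 − 192,000| = 63,500 Hz = 63.5 kHz.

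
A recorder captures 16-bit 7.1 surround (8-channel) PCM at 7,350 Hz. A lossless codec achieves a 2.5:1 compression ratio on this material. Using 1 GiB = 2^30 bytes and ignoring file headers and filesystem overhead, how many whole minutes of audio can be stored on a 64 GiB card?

24,347 minutes

Uncompressed byte rate = 7,350 × 2 × 8 = 117,600 bytes/s.
After 2.5:1 compression, effective rate ≈ 47040 bytes/s.
Capacity = 64 × 1,073,741,824 = 68,719,476,736 bytes.
68,719,476,736 / effective rate ≈ 1460873.23 s → 24,347 minutes.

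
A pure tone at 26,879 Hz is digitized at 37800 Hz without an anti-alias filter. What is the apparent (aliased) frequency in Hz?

Nyquist = 37,800/2 = 18,900 Hz; 26,879 Hz exceeds it.
Alias = |26,879 − 1×37,800| = |26,879 − 37,800| = 10,921 Hz.

10,921 Hz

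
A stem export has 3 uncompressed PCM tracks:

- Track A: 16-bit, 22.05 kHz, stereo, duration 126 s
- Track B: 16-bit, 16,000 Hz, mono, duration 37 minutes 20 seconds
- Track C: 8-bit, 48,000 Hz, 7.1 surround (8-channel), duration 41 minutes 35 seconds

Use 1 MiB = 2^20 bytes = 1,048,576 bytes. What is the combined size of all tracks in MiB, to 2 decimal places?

Track A: 22,050 × 126 × 2 × 2 = 11,113,200 bytes.
Track B: 37 minutes 20 seconds = 2,240 s; 16,000 × 2,240 × 2 × 1 = 71,680,000 bytes.
Track C: 41 minutes 35 seconds = 2,495 s; 48,000 × 2,495 × 1 × 8 = 958,080,000 bytes.
Total = 1,040,873,200 bytes = 992.65 MiB.

992.65 MiB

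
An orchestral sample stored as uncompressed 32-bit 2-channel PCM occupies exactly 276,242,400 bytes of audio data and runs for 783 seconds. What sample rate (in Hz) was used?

44,100 Hz

Bytes = sample_rate × seconds × bytes_per_sample × channels.
sample_rate = 276,242,400 / (783 × 4 × 2) = 276,242,400 / 6,264 = 44,100 Hz.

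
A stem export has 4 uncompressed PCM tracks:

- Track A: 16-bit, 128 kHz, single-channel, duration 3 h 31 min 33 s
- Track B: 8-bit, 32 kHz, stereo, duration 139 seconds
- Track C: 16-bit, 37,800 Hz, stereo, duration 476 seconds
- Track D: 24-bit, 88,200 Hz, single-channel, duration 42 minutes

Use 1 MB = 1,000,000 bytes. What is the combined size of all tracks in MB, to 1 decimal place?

Track A: 3 h 31 min 33 s = 12,693 s; 128,000 × 12,693 × 2 × 1 = 3,249,408,000 bytes.
Track B: 32,000 × 139 × 1 × 2 = 8,896,000 bytes.
Track C: 37,800 × 476 × 2 × 2 = 71,971,200 bytes.
Track D: 42 minutes = 2,520 s; 88,200 × 2,520 × 3 × 1 = 666,792,000 bytes.
Total = 3,997,067,200 bytes = 3997.1 MB.

3997.1 MB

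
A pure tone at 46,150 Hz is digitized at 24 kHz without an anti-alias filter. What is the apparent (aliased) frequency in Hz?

1,850 Hz

Nyquist = 24,000/2 = 12,000 Hz; 46,150 Hz exceeds it.
Alias = |46,150 − 2×24,000| = |46,150 − 48,000| = 1,850 Hz.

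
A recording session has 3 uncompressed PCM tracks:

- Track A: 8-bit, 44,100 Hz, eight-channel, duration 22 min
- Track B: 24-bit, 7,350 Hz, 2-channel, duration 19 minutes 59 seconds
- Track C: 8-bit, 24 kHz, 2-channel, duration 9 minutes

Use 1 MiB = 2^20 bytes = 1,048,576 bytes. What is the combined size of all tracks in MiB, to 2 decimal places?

Track A: 22 min = 1,320 s; 44,100 × 1,320 × 1 × 8 = 465,696,000 bytes.
Track B: 19 minutes 59 seconds = 1,199 s; 7,350 × 1,199 × 3 × 2 = 52,875,900 bytes.
Track C: 9 minutes = 540 s; 24,000 × 540 × 1 × 2 = 25,920,000 bytes.
Total = 544,491,900 bytes = 519.27 MiB.

519.27 MiB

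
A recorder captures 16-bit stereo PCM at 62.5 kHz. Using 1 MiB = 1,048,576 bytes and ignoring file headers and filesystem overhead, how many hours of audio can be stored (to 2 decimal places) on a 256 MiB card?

0.30 hours

Uncompressed byte rate = 62,500 × 2 × 2 = 250,000 bytes/s.
Capacity = 256 × 1,048,576 = 268,435,456 bytes.
268,435,456 / 250,000 ≈ 1073.74 s → 0.30 hours.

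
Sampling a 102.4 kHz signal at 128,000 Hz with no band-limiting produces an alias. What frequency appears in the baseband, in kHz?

25.6 kHz

Nyquist = 128,000/2 = 64,000 Hz; 102,400 Hz exceeds it.
Alias = |102,400 − 1×128,000| = |102,400 − 128,000| = 25,600 Hz = 25.6 kHz.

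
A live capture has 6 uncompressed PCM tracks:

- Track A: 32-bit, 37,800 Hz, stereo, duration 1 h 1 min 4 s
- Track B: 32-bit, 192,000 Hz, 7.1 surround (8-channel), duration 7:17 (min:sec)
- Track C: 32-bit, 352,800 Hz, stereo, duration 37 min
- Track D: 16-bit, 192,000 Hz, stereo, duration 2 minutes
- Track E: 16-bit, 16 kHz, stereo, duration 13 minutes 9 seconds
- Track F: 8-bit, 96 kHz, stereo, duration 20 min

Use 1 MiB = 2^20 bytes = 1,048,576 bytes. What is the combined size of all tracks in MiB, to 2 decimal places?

Track A: 1 h 1 min 4 s = 3,664 s; 37,800 × 3,664 × 4 × 2 = 1,107,993,600 bytes.
Track B: 7:17 (min:sec) = 437 s; 192,000 × 437 × 4 × 8 = 2,684,928,000 bytes.
Track C: 37 min = 2,220 s; 352,800 × 2,220 × 4 × 2 = 6,265,728,000 bytes.
Track D: 2 minutes = 120 s; 192,000 × 120 × 2 × 2 = 92,160,000 bytes.
Track E: 13 minutes 9 seconds = 789 s; 16,000 × 789 × 2 × 2 = 50,496,000 bytes.
Track F: 20 min = 1,200 s; 96,000 × 1,200 × 1 × 2 = 230,400,000 bytes.
Total = 10,431,705,600 bytes = 9948.45 MiB.

9948.45 MiB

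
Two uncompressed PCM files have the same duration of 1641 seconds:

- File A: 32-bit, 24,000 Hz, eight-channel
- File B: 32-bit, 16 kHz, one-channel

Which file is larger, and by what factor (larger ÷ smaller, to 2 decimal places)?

File A, by a factor of 12.00

File A: 24,000 × 4 × 8 = 768,000 bytes/s.
File B: 16,000 × 4 × 1 = 64,000 bytes/s.
File A is larger; ratio = 1,260,288,000 / 105,024,000 = 12.00.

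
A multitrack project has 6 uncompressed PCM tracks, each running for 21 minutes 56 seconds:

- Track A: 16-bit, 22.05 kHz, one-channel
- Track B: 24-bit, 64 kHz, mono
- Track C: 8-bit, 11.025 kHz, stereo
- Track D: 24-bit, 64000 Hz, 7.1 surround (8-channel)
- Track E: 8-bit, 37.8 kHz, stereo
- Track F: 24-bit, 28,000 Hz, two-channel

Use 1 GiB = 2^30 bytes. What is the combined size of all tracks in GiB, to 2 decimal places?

21 minutes 56 seconds = 1,316 s.
Track A: 22,050 × 1,316 × 2 × 1 = 58,035,600 bytes.
Track B: 64,000 × 1,316 × 3 × 1 = 252,672,000 bytes.
Track C: 11,025 × 1,316 × 1 × 2 = 29,017,800 bytes.
Track D: 64,000 × 1,316 × 3 × 8 = 2,021,376,000 bytes.
Track E: 37,800 × 1,316 × 1 × 2 = 99,489,600 bytes.
Track F: 28,000 × 1,316 × 3 × 2 = 221,088,000 bytes.
Total = 2,681,679,000 bytes = 2.50 GiB.

2.50 GiB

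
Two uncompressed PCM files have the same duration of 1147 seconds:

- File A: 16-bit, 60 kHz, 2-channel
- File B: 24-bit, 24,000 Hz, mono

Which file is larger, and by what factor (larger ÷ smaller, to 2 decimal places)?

File A, by a factor of 3.33

File A: 60,000 × 2 × 2 = 240,000 bytes/s.
File B: 24,000 × 3 × 1 = 72,000 bytes/s.
File A is larger; ratio = 275,280,000 / 82,584,000 = 3.33.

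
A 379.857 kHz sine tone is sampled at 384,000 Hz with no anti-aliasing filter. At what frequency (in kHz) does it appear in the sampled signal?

4.143 kHz

Nyquist = 384,000/2 = 192,000 Hz; 379,857 Hz exceeds it.
Alias = |379,857 − 1×384,000| = |379,857 − 384,000| = 4,143 Hz = 4.143 kHz.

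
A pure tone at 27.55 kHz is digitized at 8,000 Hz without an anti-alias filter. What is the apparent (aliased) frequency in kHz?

Nyquist = 8,000/2 = 4,000 Hz; 27,550 Hz exceeds it.
Alias = |27,550 − 3×8,000| = |27,550 − 24,000| = 3,550 Hz = 3.55 kHz.

3.55 kHz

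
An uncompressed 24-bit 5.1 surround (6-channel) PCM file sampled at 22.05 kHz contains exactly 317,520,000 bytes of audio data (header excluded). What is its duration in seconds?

Byte rate = 22,050 × 3 × 6 = 396,900 bytes/s.
Duration = 317,520,000 / 396,900 = 800 s.

800 seconds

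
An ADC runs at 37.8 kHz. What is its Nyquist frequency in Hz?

Nyquist frequency = sample rate / 2 = 37,800 / 2 = 18,900 Hz.

18,900 Hz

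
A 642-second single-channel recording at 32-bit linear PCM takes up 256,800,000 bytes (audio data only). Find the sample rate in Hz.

100,000 Hz

Bytes = sample_rate × seconds × bytes_per_sample × channels.
sample_rate = 256,800,000 / (642 × 4 × 1) = 256,800,000 / 2,568 = 100,000 Hz.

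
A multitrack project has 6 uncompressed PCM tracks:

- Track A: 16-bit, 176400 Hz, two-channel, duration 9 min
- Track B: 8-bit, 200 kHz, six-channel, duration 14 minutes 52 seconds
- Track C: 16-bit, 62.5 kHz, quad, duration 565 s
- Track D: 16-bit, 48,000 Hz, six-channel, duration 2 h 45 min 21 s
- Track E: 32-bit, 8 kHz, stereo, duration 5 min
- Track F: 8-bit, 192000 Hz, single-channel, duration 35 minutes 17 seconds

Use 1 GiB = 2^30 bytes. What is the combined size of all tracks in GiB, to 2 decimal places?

7.33 GiB

Track A: 9 min = 540 s; 176,400 × 540 × 2 × 2 = 381,024,000 bytes.
Track B: 14 minutes 52 seconds = 892 s; 200,000 × 892 × 1 × 6 = 1,070,400,000 bytes.
Track C: 62,500 × 565 × 2 × 4 = 282,500,000 bytes.
Track D: 2 h 45 min 21 s = 9,921 s; 48,000 × 9,921 × 2 × 6 = 5,714,496,000 bytes.
Track E: 5 min = 300 s; 8,000 × 300 × 4 × 2 = 19,200,000 bytes.
Track F: 35 minutes 17 seconds = 2,117 s; 192,000 × 2,117 × 1 × 1 = 406,464,000 bytes.
Total = 7,874,084,000 bytes = 7.33 GiB.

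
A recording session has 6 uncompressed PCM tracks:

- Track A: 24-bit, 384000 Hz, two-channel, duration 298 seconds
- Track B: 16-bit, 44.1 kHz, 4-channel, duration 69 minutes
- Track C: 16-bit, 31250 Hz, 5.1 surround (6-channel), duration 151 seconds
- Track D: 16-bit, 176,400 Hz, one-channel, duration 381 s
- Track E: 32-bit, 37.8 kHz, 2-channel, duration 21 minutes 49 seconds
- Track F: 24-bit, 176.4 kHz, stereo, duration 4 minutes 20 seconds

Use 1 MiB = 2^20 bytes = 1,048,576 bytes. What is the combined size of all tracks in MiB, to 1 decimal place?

Track A: 384,000 × 298 × 3 × 2 = 686,592,000 bytes.
Track B: 69 minutes = 4,140 s; 44,100 × 4,140 × 2 × 4 = 1,460,592,000 bytes.
Track C: 31,250 × 151 × 2 × 6 = 56,625,000 bytes.
Track D: 176,400 × 381 × 2 × 1 = 134,416,800 bytes.
Track E: 21 minutes 49 seconds = 1,309 s; 37,800 × 1,309 × 4 × 2 = 395,841,600 bytes.
Track F: 4 minutes 20 seconds = 260 s; 176,400 × 260 × 3 × 2 = 275,184,000 bytes.
Total = 3,009,251,400 bytes = 2869.8 MiB.

2869.8 MiB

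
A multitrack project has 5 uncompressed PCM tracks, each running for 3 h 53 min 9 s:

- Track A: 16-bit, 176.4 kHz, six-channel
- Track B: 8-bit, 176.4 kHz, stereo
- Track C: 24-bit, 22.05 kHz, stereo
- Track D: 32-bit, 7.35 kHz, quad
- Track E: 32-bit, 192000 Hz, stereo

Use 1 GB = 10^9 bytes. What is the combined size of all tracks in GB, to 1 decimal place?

3 h 53 min 9 s = 13,989 s.
Track A: 176,400 × 13,989 × 2 × 6 = 29,611,915,200 bytes.
Track B: 176,400 × 13,989 × 1 × 2 = 4,935,319,200 bytes.
Track C: 22,050 × 13,989 × 3 × 2 = 1,850,744,700 bytes.
Track D: 7,350 × 13,989 × 4 × 4 = 1,645,106,400 bytes.
Track E: 192,000 × 13,989 × 4 × 2 = 21,487,104,000 bytes.
Total = 59,530,189,500 bytes = 59.5 GB.

59.5 GB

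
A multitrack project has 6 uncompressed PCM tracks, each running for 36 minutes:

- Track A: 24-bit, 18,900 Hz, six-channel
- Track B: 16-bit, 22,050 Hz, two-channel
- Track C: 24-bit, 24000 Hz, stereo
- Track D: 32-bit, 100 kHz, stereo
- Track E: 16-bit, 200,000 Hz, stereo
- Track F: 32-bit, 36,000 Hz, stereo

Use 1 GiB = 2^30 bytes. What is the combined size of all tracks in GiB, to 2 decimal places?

4.95 GiB

36 minutes = 2,160 s.
Track A: 18,900 × 2,160 × 3 × 6 = 734,832,000 bytes.
Track B: 22,050 × 2,160 × 2 × 2 = 190,512,000 bytes.
Track C: 24,000 × 2,160 × 3 × 2 = 311,040,000 bytes.
Track D: 100,000 × 2,160 × 4 × 2 = 1,728,000,000 bytes.
Track E: 200,000 × 2,160 × 2 × 2 = 1,728,000,000 bytes.
Track F: 36,000 × 2,160 × 4 × 2 = 622,080,000 bytes.
Total = 5,314,464,000 bytes = 4.95 GiB.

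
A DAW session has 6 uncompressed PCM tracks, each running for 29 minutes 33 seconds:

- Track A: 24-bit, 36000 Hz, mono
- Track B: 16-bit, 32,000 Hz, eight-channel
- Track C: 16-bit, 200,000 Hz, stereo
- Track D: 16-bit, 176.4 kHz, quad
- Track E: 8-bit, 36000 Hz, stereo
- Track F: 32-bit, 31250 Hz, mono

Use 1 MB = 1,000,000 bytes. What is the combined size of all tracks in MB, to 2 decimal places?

29 minutes 33 seconds = 1,773 s.
Track A: 36,000 × 1,773 × 3 × 1 = 191,484,000 bytes.
Track B: 32,000 × 1,773 × 2 × 8 = 907,776,000 bytes.
Track C: 200,000 × 1,773 × 2 × 2 = 1,418,400,000 bytes.
Track D: 176,400 × 1,773 × 2 × 4 = 2,502,057,600 bytes.
Track E: 36,000 × 1,773 × 1 × 2 = 127,656,000 bytes.
Track F: 31,250 × 1,773 × 4 × 1 = 221,625,000 bytes.
Total = 5,368,998,600 bytes = 5369.00 MB.

5369.00 MB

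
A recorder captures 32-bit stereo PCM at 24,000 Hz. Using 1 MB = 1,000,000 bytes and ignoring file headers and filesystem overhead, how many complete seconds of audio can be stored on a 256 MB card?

Uncompressed byte rate = 24,000 × 4 × 2 = 192,000 bytes/s.
Capacity = 256 × 1,000,000 = 256,000,000 bytes.
256,000,000 / 192,000 ≈ 1333.33 s → 1,333 seconds.

1,333 seconds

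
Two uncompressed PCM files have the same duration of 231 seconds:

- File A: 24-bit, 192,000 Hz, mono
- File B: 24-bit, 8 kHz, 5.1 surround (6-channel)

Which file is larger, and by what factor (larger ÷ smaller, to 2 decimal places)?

File A, by a factor of 4.00

File A: 192,000 × 3 × 1 = 576,000 bytes/s.
File B: 8,000 × 3 × 6 = 144,000 bytes/s.
File A is larger; ratio = 133,056,000 / 33,264,000 = 4.00.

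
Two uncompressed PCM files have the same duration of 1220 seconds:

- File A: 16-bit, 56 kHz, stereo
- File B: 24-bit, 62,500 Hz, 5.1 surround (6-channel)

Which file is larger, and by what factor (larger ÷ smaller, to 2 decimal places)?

File B, by a factor of 5.02

File A: 56,000 × 2 × 2 = 224,000 bytes/s.
File B: 62,500 × 3 × 6 = 1,125,000 bytes/s.
File B is larger; ratio = 1,372,500,000 / 273,280,000 = 5.02.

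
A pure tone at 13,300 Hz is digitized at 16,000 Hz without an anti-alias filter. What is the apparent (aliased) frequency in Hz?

Nyquist = 16,000/2 = 8,000 Hz; 13,300 Hz exceeds it.
Alias = |13,300 − 1×16,000| = |13,300 − 16,000| = 2,700 Hz.

2,700 Hz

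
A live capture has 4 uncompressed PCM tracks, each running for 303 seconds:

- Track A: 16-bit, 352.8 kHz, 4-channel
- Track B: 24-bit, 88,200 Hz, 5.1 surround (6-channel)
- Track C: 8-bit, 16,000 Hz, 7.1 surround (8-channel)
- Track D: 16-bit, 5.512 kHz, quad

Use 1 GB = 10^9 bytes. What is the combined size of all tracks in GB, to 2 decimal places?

1.39 GB

Track A: 352,800 × 303 × 2 × 4 = 855,187,200 bytes.
Track B: 88,200 × 303 × 3 × 6 = 481,042,800 bytes.
Track C: 16,000 × 303 × 1 × 8 = 38,784,000 bytes.
Track D: 5,512 × 303 × 2 × 4 = 13,361,088 bytes.
Total = 1,388,375,088 bytes = 1.39 GB.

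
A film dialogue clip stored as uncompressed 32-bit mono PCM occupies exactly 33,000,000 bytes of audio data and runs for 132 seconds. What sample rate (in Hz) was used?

62,500 Hz

Bytes = sample_rate × seconds × bytes_per_sample × channels.
sample_rate = 33,000,000 / (132 × 4 × 1) = 33,000,000 / 528 = 62,500 Hz.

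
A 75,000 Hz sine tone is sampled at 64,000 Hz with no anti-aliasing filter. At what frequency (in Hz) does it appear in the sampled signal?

Nyquist = 64,000/2 = 32,000 Hz; 75,000 Hz exceeds it.
Alias = |75,000 − 1×64,000| = |75,000 − 64,000| = 11,000 Hz.

11,000 Hz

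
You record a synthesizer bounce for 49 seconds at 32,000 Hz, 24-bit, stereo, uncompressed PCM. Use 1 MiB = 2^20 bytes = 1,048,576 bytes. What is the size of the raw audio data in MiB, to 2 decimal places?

8.97 MiB

Bytes = 32,000 samples/s × 49 s × 3 bytes/sample × 2 ch = 9,408,000 bytes.
9,408,000 / 1,048,576 = 8.97 MiB.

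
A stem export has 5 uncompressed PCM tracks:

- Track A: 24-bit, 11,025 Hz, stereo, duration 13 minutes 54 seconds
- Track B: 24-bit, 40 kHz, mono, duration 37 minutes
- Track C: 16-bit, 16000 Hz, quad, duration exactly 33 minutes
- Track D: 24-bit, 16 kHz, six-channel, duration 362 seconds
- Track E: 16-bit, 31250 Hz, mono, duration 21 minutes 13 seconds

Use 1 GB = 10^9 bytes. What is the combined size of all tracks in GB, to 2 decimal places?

Track A: 13 minutes 54 seconds = 834 s; 11,025 × 834 × 3 × 2 = 55,169,100 bytes.
Track B: 37 minutes = 2,220 s; 40,000 × 2,220 × 3 × 1 = 266,400,000 bytes.
Track C: exactly 33 minutes = 1,980 s; 16,000 × 1,980 × 2 × 4 = 253,440,000 bytes.
Track D: 16,000 × 362 × 3 × 6 = 104,256,000 bytes.
Track E: 21 minutes 13 seconds = 1,273 s; 31,250 × 1,273 × 2 × 1 = 79,562,500 bytes.
Total = 758,827,600 bytes = 0.76 GB.

0.76 GB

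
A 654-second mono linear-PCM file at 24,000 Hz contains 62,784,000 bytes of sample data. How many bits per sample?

32 bits

Bytes per sample = 62,784,000 / (24,000 × 654 × 1) = 62,784,000 / 15,696,000 = 4.
Bit depth = 4 × 8 = 32 bits.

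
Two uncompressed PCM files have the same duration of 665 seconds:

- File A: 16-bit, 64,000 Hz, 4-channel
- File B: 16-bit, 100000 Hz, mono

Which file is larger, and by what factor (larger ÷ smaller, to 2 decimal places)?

File A, by a factor of 2.56

File A: 64,000 × 2 × 4 = 512,000 bytes/s.
File B: 100,000 × 2 × 1 = 200,000 bytes/s.
File A is larger; ratio = 340,480,000 / 133,000,000 = 2.56.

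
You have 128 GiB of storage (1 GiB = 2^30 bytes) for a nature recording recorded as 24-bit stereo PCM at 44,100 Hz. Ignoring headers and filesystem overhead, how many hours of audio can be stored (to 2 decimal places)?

Uncompressed byte rate = 44,100 × 3 × 2 = 264,600 bytes/s.
Capacity = 128 × 1,073,741,824 = 137,438,953,472 bytes.
137,438,953,472 / 264,600 ≈ 519421.59 s → 144.28 hours.

144.28 hours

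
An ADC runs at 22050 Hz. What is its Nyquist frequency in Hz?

Nyquist frequency = sample rate / 2 = 22,050 / 2 = 11,025 Hz.

11,025 Hz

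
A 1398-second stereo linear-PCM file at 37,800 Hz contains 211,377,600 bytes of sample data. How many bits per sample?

16 bits

Bytes per sample = 211,377,600 / (37,800 × 1,398 × 2) = 211,377,600 / 105,688,800 = 2.
Bit depth = 2 × 8 = 16 bits.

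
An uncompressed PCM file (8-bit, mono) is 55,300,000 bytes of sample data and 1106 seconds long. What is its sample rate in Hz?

Bytes = sample_rate × seconds × bytes_per_sample × channels.
sample_rate = 55,300,000 / (1,106 × 1 × 1) = 55,300,000 / 1,106 = 50,000 Hz.

50,000 Hz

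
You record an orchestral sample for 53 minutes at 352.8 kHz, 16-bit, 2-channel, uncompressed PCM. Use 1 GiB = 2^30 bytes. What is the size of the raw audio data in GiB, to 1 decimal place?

Duration = 53 minutes = 3,180 s.
Bytes = 352,800 samples/s × 3,180 s × 2 bytes/sample × 2 ch = 4,487,616,000 bytes.
4,487,616,000 / 1,073,741,824 = 4.2 GiB.

4.2 GiB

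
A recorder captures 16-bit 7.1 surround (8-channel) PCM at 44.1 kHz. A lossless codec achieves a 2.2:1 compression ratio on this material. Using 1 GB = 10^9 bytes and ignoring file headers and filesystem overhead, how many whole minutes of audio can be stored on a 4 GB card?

207 minutes

Uncompressed byte rate = 44,100 × 2 × 8 = 705,600 bytes/s.
After 2.2:1 compression, effective rate ≈ 320727.27 bytes/s.
Capacity = 4 × 1,000,000,000 = 4,000,000,000 bytes.
4,000,000,000 / effective rate ≈ 12471.66 s → 207 minutes.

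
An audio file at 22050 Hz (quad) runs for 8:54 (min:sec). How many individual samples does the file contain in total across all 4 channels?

8:54 (min:sec) = 534 s.
22,050 × 534 s × 4 ch = 47,098,800 samples.

47,098,800 samples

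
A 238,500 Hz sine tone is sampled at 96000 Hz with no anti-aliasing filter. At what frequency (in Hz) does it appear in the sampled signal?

Nyquist = 96,000/2 = 48,000 Hz; 238,500 Hz exceeds it.
Alias = |238,500 − 2×96,000| = |238,500 − 192,000| = 46,500 Hz.

46,500 Hz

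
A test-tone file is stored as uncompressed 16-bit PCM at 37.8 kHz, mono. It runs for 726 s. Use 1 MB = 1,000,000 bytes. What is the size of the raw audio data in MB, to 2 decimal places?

Bytes = 37,800 samples/s × 726 s × 2 bytes/sample × 1 ch = 54,885,600 bytes.
54,885,600 / 1,000,000 = 54.89 MB.

54.89 MB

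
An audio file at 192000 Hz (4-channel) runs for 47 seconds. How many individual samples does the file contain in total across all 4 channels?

36,096,000 samples

192,000 × 47 s × 4 ch = 36,096,000 samples.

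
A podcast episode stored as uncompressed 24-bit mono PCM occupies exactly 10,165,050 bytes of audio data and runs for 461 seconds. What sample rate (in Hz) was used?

7,350 Hz

Bytes = sample_rate × seconds × bytes_per_sample × channels.
sample_rate = 10,165,050 / (461 × 3 × 1) = 10,165,050 / 1,383 = 7,350 Hz.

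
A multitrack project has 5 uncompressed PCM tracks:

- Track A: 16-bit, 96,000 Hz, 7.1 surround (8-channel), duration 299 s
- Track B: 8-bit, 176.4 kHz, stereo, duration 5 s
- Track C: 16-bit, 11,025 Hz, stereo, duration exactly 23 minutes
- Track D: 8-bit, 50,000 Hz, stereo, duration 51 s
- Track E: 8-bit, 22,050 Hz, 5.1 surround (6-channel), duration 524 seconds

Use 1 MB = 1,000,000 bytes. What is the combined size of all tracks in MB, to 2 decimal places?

Track A: 96,000 × 299 × 2 × 8 = 459,264,000 bytes.
Track B: 176,400 × 5 × 1 × 2 = 1,764,000 bytes.
Track C: exactly 23 minutes = 1,380 s; 11,025 × 1,380 × 2 × 2 = 60,858,000 bytes.
Track D: 50,000 × 51 × 1 × 2 = 5,100,000 bytes.
Track E: 22,050 × 524 × 1 × 6 = 69,325,200 bytes.
Total = 596,311,200 bytes = 596.31 MB.

596.31 MB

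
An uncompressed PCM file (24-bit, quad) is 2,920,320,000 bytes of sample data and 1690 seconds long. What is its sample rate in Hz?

Bytes = sample_rate × seconds × bytes_per_sample × channels.
sample_rate = 2,920,320,000 / (1,690 × 3 × 4) = 2,920,320,000 / 20,280 = 144,000 Hz.

144,000 Hz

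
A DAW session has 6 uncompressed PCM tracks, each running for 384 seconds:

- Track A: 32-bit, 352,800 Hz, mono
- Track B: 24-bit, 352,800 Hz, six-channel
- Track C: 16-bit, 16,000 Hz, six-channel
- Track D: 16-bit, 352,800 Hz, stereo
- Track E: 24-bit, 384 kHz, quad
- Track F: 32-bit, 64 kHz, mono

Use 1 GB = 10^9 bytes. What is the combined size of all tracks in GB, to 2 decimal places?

Track A: 352,800 × 384 × 4 × 1 = 541,900,800 bytes.
Track B: 352,800 × 384 × 3 × 6 = 2,438,553,600 bytes.
Track C: 16,000 × 384 × 2 × 6 = 73,728,000 bytes.
Track D: 352,800 × 384 × 2 × 2 = 541,900,800 bytes.
Track E: 384,000 × 384 × 3 × 4 = 1,769,472,000 bytes.
Track F: 64,000 × 384 × 4 × 1 = 98,304,000 bytes.
Total = 5,463,859,200 bytes = 5.46 GB.

5.46 GB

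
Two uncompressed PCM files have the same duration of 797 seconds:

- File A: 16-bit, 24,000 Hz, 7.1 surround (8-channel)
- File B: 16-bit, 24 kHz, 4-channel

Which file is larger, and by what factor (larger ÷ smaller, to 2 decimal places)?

File A, by a factor of 2.00

File A: 24,000 × 2 × 8 = 384,000 bytes/s.
File B: 24,000 × 2 × 4 = 192,000 bytes/s.
File A is larger; ratio = 306,048,000 / 153,024,000 = 2.00.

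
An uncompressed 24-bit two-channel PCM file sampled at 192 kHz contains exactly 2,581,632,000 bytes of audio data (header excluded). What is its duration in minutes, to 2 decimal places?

37.35 minutes

Byte rate = 192,000 × 3 × 2 = 1,152,000 bytes/s.
Duration = 2,581,632,000 / 1,152,000 = 2,241 s.
2,241 s / 60 = 37.35 minutes.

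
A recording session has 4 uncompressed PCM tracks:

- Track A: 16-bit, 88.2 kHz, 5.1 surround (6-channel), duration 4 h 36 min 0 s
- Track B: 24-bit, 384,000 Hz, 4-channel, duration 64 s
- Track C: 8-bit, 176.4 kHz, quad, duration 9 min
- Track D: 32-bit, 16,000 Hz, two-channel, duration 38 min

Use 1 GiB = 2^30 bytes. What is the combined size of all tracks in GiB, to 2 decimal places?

Track A: 4 h 36 min 0 s = 16,560 s; 88,200 × 16,560 × 2 × 6 = 17,527,104,000 bytes.
Track B: 384,000 × 64 × 3 × 4 = 294,912,000 bytes.
Track C: 9 min = 540 s; 176,400 × 540 × 1 × 4 = 381,024,000 bytes.
Track D: 38 min = 2,280 s; 16,000 × 2,280 × 4 × 2 = 291,840,000 bytes.
Total = 18,494,880,000 bytes = 17.22 GiB.

17.22 GiB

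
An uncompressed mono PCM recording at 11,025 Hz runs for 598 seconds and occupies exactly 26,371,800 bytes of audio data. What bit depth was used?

Bytes per sample = 26,371,800 / (11,025 × 598 × 1) = 26,371,800 / 6,592,950 = 4.
Bit depth = 4 × 8 = 32 bits.

32 bits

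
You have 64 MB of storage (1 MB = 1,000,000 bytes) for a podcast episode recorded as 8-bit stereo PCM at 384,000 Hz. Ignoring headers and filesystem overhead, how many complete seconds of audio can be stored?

83 seconds

Uncompressed byte rate = 384,000 × 1 × 2 = 768,000 bytes/s.
Capacity = 64 × 1,000,000 = 64,000,000 bytes.
64,000,000 / 768,000 ≈ 83.33 s → 83 seconds.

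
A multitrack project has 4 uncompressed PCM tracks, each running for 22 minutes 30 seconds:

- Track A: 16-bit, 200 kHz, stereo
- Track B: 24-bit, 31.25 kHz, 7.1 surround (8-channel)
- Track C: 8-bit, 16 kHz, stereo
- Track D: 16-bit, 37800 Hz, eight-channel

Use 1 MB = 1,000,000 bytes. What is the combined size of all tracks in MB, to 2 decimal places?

2952.18 MB

22 minutes 30 seconds = 1,350 s.
Track A: 200,000 × 1,350 × 2 × 2 = 1,080,000,000 bytes.
Track B: 31,250 × 1,350 × 3 × 8 = 1,012,500,000 bytes.
Track C: 16,000 × 1,350 × 1 × 2 = 43,200,000 bytes.
Track D: 37,800 × 1,350 × 2 × 8 = 816,480,000 bytes.
Total = 2,952,180,000 bytes = 2952.18 MB.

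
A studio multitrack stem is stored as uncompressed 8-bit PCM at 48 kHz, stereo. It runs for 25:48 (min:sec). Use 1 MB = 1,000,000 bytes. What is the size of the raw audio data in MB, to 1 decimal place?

148.6 MB

Duration = 25:48 (min:sec) = 1,548 s.
Bytes = 48,000 samples/s × 1,548 s × 1 bytes/sample × 2 ch = 148,608,000 bytes.
148,608,000 / 1,000,000 = 148.6 MB.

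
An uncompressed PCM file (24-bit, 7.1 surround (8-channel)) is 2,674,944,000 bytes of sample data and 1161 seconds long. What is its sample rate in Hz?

Bytes = sample_rate × seconds × bytes_per_sample × channels.
sample_rate = 2,674,944,000 / (1,161 × 3 × 8) = 2,674,944,000 / 27,864 = 96,000 Hz.

96,000 Hz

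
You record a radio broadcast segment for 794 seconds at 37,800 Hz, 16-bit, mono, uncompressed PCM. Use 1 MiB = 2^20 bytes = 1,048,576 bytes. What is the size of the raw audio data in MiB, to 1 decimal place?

57.2 MiB

Bytes = 37,800 samples/s × 794 s × 2 bytes/sample × 1 ch = 60,026,400 bytes.
60,026,400 / 1,048,576 = 57.2 MiB.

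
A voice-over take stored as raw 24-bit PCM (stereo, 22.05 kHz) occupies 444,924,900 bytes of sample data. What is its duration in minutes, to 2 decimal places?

Byte rate = 22,050 × 3 × 2 = 132,300 bytes/s.
Duration = 444,924,900 / 132,300 = 3,363 s.
3,363 s / 60 = 56.05 minutes.

56.05 minutes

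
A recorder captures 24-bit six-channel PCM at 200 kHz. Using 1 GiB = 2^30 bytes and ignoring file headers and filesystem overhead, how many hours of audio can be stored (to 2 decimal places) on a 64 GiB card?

Uncompressed byte rate = 200,000 × 3 × 6 = 3,600,000 bytes/s.
Capacity = 64 × 1,073,741,824 = 68,719,476,736 bytes.
68,719,476,736 / 3,600,000 ≈ 19088.74 s → 5.30 hours.

5.30 hours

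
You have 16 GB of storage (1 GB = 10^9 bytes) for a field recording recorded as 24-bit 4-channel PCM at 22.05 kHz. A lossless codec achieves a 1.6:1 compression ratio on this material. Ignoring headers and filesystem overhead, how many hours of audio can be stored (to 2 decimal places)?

Uncompressed byte rate = 22,050 × 3 × 4 = 264,600 bytes/s.
After 1.6:1 compression, effective rate ≈ 165375 bytes/s.
Capacity = 16 × 1,000,000,000 = 16,000,000,000 bytes.
16,000,000,000 / effective rate ≈ 96749.81 s → 26.87 hours.

26.87 hours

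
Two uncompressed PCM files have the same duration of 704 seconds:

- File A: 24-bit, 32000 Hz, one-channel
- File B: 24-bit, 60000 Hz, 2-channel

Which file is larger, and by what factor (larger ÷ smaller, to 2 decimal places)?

File A: 32,000 × 3 × 1 = 96,000 bytes/s.
File B: 60,000 × 3 × 2 = 360,000 bytes/s.
File B is larger; ratio = 253,440,000 / 67,584,000 = 3.75.

File B, by a factor of 3.75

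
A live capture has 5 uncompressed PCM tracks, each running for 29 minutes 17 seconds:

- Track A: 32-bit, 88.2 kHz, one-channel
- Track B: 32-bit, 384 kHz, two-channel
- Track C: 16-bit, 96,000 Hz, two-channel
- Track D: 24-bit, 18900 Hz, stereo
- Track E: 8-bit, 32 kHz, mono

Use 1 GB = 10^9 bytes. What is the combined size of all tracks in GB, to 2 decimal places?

6.95 GB

29 minutes 17 seconds = 1,757 s.
Track A: 88,200 × 1,757 × 4 × 1 = 619,869,600 bytes.
Track B: 384,000 × 1,757 × 4 × 2 = 5,397,504,000 bytes.
Track C: 96,000 × 1,757 × 2 × 2 = 674,688,000 bytes.
Track D: 18,900 × 1,757 × 3 × 2 = 199,243,800 bytes.
Track E: 32,000 × 1,757 × 1 × 1 = 56,224,000 bytes.
Total = 6,947,529,400 bytes = 6.95 GB.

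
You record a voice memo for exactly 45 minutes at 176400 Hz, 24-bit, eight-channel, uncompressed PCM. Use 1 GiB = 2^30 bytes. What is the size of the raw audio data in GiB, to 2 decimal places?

10.65 GiB

Duration = exactly 45 minutes = 2,700 s.
Bytes = 176,400 samples/s × 2,700 s × 3 bytes/sample × 8 ch = 11,430,720,000 bytes.
11,430,720,000 / 1,073,741,824 = 10.65 GiB.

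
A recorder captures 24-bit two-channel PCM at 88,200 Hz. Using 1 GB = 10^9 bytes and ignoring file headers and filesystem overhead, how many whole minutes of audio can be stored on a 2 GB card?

Uncompressed byte rate = 88,200 × 3 × 2 = 529,200 bytes/s.
Capacity = 2 × 1,000,000,000 = 2,000,000,000 bytes.
2,000,000,000 / 529,200 ≈ 3779.29 s → 62 minutes.

62 minutes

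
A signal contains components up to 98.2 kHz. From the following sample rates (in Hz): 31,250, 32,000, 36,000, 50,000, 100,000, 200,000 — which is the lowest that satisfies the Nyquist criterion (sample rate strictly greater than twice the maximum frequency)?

Need sample rate > 2 × 98,200 = 196,400 Hz.
Lowest listed rate above 196,400 Hz is 200,000 Hz.

200,000 Hz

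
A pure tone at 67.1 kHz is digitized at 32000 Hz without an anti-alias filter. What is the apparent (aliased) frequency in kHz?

3.1 kHz

Nyquist = 32,000/2 = 16,000 Hz; 67,100 Hz exceeds it.
Alias = |67,100 − 2×32,000| = |67,100 − 64,000| = 3,100 Hz = 3.1 kHz.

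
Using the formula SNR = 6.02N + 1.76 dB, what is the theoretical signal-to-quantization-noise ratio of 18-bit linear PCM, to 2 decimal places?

6.02 × 18 + 1.76 = 110.12 dB.

110.12 dB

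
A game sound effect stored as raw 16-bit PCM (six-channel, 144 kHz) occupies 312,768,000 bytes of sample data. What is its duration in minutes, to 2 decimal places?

3.02 minutes

Byte rate = 144,000 × 2 × 6 = 1,728,000 bytes/s.
Duration = 312,768,000 / 1,728,000 = 181 s.
181 s / 60 = 3.02 minutes.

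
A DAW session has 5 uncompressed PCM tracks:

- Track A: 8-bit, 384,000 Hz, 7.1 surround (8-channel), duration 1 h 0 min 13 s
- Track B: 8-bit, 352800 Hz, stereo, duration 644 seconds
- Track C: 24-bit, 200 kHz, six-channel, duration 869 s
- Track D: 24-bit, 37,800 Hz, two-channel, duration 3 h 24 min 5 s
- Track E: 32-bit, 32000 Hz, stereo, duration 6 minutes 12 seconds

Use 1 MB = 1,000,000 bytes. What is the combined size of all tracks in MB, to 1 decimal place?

17554.3 MB

Track A: 1 h 0 min 13 s = 3,613 s; 384,000 × 3,613 × 1 × 8 = 11,099,136,000 bytes.
Track B: 352,800 × 644 × 1 × 2 = 454,406,400 bytes.
Track C: 200,000 × 869 × 3 × 6 = 3,128,400,000 bytes.
Track D: 3 h 24 min 5 s = 12,245 s; 37,800 × 12,245 × 3 × 2 = 2,777,166,000 bytes.
Track E: 6 minutes 12 seconds = 372 s; 32,000 × 372 × 4 × 2 = 95,232,000 bytes.
Total = 17,554,340,400 bytes = 17554.3 MB.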